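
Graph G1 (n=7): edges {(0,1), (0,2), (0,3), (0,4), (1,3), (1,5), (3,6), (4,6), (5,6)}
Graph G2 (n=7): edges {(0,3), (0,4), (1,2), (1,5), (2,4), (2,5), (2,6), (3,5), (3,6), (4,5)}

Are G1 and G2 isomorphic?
No, not isomorphic

The graphs are NOT isomorphic.

Counting triangles (3-cliques): G1 has 1, G2 has 2.
Triangle count is an isomorphism invariant, so differing triangle counts rule out isomorphism.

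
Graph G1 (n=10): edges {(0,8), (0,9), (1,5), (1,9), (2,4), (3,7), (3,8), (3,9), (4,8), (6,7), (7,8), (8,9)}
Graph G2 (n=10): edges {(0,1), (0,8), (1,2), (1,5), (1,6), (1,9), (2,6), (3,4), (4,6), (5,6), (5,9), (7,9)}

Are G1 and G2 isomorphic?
Yes, isomorphic

The graphs are isomorphic.
One valid mapping φ: V(G1) → V(G2): 0→2, 1→4, 2→8, 3→5, 4→0, 5→3, 6→7, 7→9, 8→1, 9→6

Verify φ preserves adjacency — for each edge of G1, its image is an edge of G2:
  (0,8) → (φ(0),φ(8)) = (1,2) ∈ E(G2) ✓
  (0,9) → (φ(0),φ(9)) = (2,6) ∈ E(G2) ✓
  (1,5) → (φ(1),φ(5)) = (3,4) ∈ E(G2) ✓
  (1,9) → (φ(1),φ(9)) = (4,6) ∈ E(G2) ✓
  (2,4) → (φ(2),φ(4)) = (0,8) ∈ E(G2) ✓
  (3,7) → (φ(3),φ(7)) = (5,9) ∈ E(G2) ✓
  (3,8) → (φ(3),φ(8)) = (1,5) ∈ E(G2) ✓
  (3,9) → (φ(3),φ(9)) = (5,6) ∈ E(G2) ✓
  (4,8) → (φ(4),φ(8)) = (0,1) ∈ E(G2) ✓
  (6,7) → (φ(6),φ(7)) = (7,9) ∈ E(G2) ✓
  (7,8) → (φ(7),φ(8)) = (1,9) ∈ E(G2) ✓
  (8,9) → (φ(8),φ(9)) = (1,6) ∈ E(G2) ✓
All 12 edges of G1 map to edges of G2, and |E(G1)| = |E(G2)| = 12, so φ is a bijection on edges as well as vertices. Hence G1 ≅ G2.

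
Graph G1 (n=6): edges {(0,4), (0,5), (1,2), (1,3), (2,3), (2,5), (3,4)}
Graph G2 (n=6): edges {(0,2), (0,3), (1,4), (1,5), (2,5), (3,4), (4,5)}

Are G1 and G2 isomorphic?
Yes, isomorphic

The graphs are isomorphic.
One valid mapping φ: V(G1) → V(G2): 0→0, 1→1, 2→4, 3→5, 4→2, 5→3

Verify φ preserves adjacency — for each edge of G1, its image is an edge of G2:
  (0,4) → (φ(0),φ(4)) = (0,2) ∈ E(G2) ✓
  (0,5) → (φ(0),φ(5)) = (0,3) ∈ E(G2) ✓
  (1,2) → (φ(1),φ(2)) = (1,4) ∈ E(G2) ✓
  (1,3) → (φ(1),φ(3)) = (1,5) ∈ E(G2) ✓
  (2,3) → (φ(2),φ(3)) = (4,5) ∈ E(G2) ✓
  (2,5) → (φ(2),φ(5)) = (3,4) ∈ E(G2) ✓
  (3,4) → (φ(3),φ(4)) = (2,5) ∈ E(G2) ✓
All 7 edges of G1 map to edges of G2, and |E(G1)| = |E(G2)| = 7, so φ is a bijection on edges as well as vertices. Hence G1 ≅ G2.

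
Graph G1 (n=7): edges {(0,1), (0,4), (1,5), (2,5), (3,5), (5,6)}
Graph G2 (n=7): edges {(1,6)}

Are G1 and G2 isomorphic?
No, not isomorphic

The graphs are NOT isomorphic.

Connected components of G1: 1 component(s) with vertex sets [[0, 1, 2, 3, 4, 5, 6]], sizes [7].
Connected components of G2: 6 component(s) with vertex sets [[0], [2], [3], [4], [5], [1, 6]], sizes [1, 1, 1, 1, 1, 2].
The number of connected components (and the multiset of component sizes) is an isomorphism invariant — an isomorphism maps each component of G1 bijectively onto a component of G2. Since G1 has 1 component(s) and G2 has 6, they cannot be isomorphic.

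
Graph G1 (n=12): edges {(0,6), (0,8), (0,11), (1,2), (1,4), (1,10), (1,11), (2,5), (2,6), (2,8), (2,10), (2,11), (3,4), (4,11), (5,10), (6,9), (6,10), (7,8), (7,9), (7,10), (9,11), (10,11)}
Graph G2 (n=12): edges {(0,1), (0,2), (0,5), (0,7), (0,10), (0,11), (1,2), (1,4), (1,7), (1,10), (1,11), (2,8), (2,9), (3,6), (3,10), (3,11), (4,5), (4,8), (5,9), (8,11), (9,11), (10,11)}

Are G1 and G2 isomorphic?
Yes, isomorphic

The graphs are isomorphic.
One valid mapping φ: V(G1) → V(G2): 0→9, 1→10, 2→0, 3→6, 4→3, 5→7, 6→2, 7→4, 8→5, 9→8, 10→1, 11→11

Verify φ preserves adjacency — for each edge of G1, its image is an edge of G2:
  (0,6) → (φ(0),φ(6)) = (2,9) ∈ E(G2) ✓
  (0,8) → (φ(0),φ(8)) = (5,9) ∈ E(G2) ✓
  (0,11) → (φ(0),φ(11)) = (9,11) ∈ E(G2) ✓
  (1,2) → (φ(1),φ(2)) = (0,10) ∈ E(G2) ✓
  (1,4) → (φ(1),φ(4)) = (3,10) ∈ E(G2) ✓
  (1,10) → (φ(1),φ(10)) = (1,10) ∈ E(G2) ✓
  (1,11) → (φ(1),φ(11)) = (10,11) ∈ E(G2) ✓
  (2,5) → (φ(2),φ(5)) = (0,7) ∈ E(G2) ✓
  (2,6) → (φ(2),φ(6)) = (0,2) ∈ E(G2) ✓
  (2,8) → (φ(2),φ(8)) = (0,5) ∈ E(G2) ✓
  (2,10) → (φ(2),φ(10)) = (0,1) ∈ E(G2) ✓
  (2,11) → (φ(2),φ(11)) = (0,11) ∈ E(G2) ✓
  (3,4) → (φ(3),φ(4)) = (3,6) ∈ E(G2) ✓
  (4,11) → (φ(4),φ(11)) = (3,11) ∈ E(G2) ✓
  (5,10) → (φ(5),φ(10)) = (1,7) ∈ E(G2) ✓
  (6,9) → (φ(6),φ(9)) = (2,8) ∈ E(G2) ✓
  (6,10) → (φ(6),φ(10)) = (1,2) ∈ E(G2) ✓
  (7,8) → (φ(7),φ(8)) = (4,5) ∈ E(G2) ✓
  (7,9) → (φ(7),φ(9)) = (4,8) ∈ E(G2) ✓
  (7,10) → (φ(7),φ(10)) = (1,4) ∈ E(G2) ✓
  (9,11) → (φ(9),φ(11)) = (8,11) ∈ E(G2) ✓
  (10,11) → (φ(10),φ(11)) = (1,11) ∈ E(G2) ✓
All 22 edges of G1 map to edges of G2, and |E(G1)| = |E(G2)| = 22, so φ is a bijection on edges as well as vertices. Hence G1 ≅ G2.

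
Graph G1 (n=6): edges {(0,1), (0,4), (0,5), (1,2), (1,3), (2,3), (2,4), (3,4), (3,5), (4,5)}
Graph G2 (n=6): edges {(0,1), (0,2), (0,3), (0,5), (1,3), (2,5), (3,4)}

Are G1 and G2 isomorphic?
No, not isomorphic

The graphs are NOT isomorphic.

Counting triangles (3-cliques): G1 has 4, G2 has 2.
Triangle count is an isomorphism invariant, so differing triangle counts rule out isomorphism.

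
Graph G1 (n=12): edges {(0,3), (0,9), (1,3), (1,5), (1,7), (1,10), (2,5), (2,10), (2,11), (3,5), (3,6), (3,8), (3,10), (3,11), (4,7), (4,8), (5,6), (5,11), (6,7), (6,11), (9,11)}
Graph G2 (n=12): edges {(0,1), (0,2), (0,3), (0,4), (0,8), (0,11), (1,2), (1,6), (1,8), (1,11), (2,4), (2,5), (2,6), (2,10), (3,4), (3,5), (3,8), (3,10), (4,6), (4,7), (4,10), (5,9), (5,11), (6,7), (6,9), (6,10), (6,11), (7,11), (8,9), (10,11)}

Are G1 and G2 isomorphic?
No, not isomorphic

The graphs are NOT isomorphic.

Degrees in G1: deg(0)=2, deg(1)=4, deg(2)=3, deg(3)=7, deg(4)=2, deg(5)=5, deg(6)=4, deg(7)=3, deg(8)=2, deg(9)=2, deg(10)=3, deg(11)=5.
Sorted degree sequence of G1: [7, 5, 5, 4, 4, 3, 3, 3, 2, 2, 2, 2].
Degrees in G2: deg(0)=6, deg(1)=5, deg(2)=6, deg(3)=5, deg(4)=6, deg(5)=4, deg(6)=7, deg(7)=3, deg(8)=4, deg(9)=3, deg(10)=5, deg(11)=6.
Sorted degree sequence of G2: [7, 6, 6, 6, 6, 5, 5, 5, 4, 4, 3, 3].
The (sorted) degree sequence is an isomorphism invariant, so since G1 and G2 have different degree sequences they cannot be isomorphic.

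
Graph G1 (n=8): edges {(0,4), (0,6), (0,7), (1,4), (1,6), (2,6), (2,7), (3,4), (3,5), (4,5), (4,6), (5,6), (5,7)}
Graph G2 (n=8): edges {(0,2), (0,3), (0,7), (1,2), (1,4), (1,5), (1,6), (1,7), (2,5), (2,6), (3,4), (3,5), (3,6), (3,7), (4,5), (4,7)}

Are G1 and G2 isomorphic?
No, not isomorphic

The graphs are NOT isomorphic.

Counting triangles (3-cliques): G1 has 4, G2 has 7.
Triangle count is an isomorphism invariant, so differing triangle counts rule out isomorphism.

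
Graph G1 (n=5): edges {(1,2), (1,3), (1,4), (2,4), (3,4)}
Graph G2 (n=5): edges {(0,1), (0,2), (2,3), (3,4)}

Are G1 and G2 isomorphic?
No, not isomorphic

The graphs are NOT isomorphic.

Degrees in G1: deg(0)=0, deg(1)=3, deg(2)=2, deg(3)=2, deg(4)=3.
Sorted degree sequence of G1: [3, 3, 2, 2, 0].
Degrees in G2: deg(0)=2, deg(1)=1, deg(2)=2, deg(3)=2, deg(4)=1.
Sorted degree sequence of G2: [2, 2, 2, 1, 1].
The (sorted) degree sequence is an isomorphism invariant, so since G1 and G2 have different degree sequences they cannot be isomorphic.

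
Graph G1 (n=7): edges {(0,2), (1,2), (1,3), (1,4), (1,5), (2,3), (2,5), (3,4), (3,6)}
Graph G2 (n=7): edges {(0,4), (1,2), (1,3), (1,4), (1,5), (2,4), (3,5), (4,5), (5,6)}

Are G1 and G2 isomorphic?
Yes, isomorphic

The graphs are isomorphic.
One valid mapping φ: V(G1) → V(G2): 0→0, 1→1, 2→4, 3→5, 4→3, 5→2, 6→6

Verify φ preserves adjacency — for each edge of G1, its image is an edge of G2:
  (0,2) → (φ(0),φ(2)) = (0,4) ∈ E(G2) ✓
  (1,2) → (φ(1),φ(2)) = (1,4) ∈ E(G2) ✓
  (1,3) → (φ(1),φ(3)) = (1,5) ∈ E(G2) ✓
  (1,4) → (φ(1),φ(4)) = (1,3) ∈ E(G2) ✓
  (1,5) → (φ(1),φ(5)) = (1,2) ∈ E(G2) ✓
  (2,3) → (φ(2),φ(3)) = (4,5) ∈ E(G2) ✓
  (2,5) → (φ(2),φ(5)) = (2,4) ∈ E(G2) ✓
  (3,4) → (φ(3),φ(4)) = (3,5) ∈ E(G2) ✓
  (3,6) → (φ(3),φ(6)) = (5,6) ∈ E(G2) ✓
All 9 edges of G1 map to edges of G2, and |E(G1)| = |E(G2)| = 9, so φ is a bijection on edges as well as vertices. Hence G1 ≅ G2.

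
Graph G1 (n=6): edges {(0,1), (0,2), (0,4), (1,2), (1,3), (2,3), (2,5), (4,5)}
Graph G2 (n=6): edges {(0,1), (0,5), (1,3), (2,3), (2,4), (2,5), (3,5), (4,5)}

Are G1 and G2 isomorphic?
Yes, isomorphic

The graphs are isomorphic.
One valid mapping φ: V(G1) → V(G2): 0→3, 1→2, 2→5, 3→4, 4→1, 5→0

Verify φ preserves adjacency — for each edge of G1, its image is an edge of G2:
  (0,1) → (φ(0),φ(1)) = (2,3) ∈ E(G2) ✓
  (0,2) → (φ(0),φ(2)) = (3,5) ∈ E(G2) ✓
  (0,4) → (φ(0),φ(4)) = (1,3) ∈ E(G2) ✓
  (1,2) → (φ(1),φ(2)) = (2,5) ∈ E(G2) ✓
  (1,3) → (φ(1),φ(3)) = (2,4) ∈ E(G2) ✓
  (2,3) → (φ(2),φ(3)) = (4,5) ∈ E(G2) ✓
  (2,5) → (φ(2),φ(5)) = (0,5) ∈ E(G2) ✓
  (4,5) → (φ(4),φ(5)) = (0,1) ∈ E(G2) ✓
All 8 edges of G1 map to edges of G2, and |E(G1)| = |E(G2)| = 8, so φ is a bijection on edges as well as vertices. Hence G1 ≅ G2.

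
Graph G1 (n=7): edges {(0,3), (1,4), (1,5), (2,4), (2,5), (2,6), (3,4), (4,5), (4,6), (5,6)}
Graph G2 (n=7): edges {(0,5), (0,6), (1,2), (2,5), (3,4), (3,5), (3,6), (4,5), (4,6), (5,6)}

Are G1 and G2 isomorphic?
Yes, isomorphic

The graphs are isomorphic.
One valid mapping φ: V(G1) → V(G2): 0→1, 1→0, 2→4, 3→2, 4→5, 5→6, 6→3

Verify φ preserves adjacency — for each edge of G1, its image is an edge of G2:
  (0,3) → (φ(0),φ(3)) = (1,2) ∈ E(G2) ✓
  (1,4) → (φ(1),φ(4)) = (0,5) ∈ E(G2) ✓
  (1,5) → (φ(1),φ(5)) = (0,6) ∈ E(G2) ✓
  (2,4) → (φ(2),φ(4)) = (4,5) ∈ E(G2) ✓
  (2,5) → (φ(2),φ(5)) = (4,6) ∈ E(G2) ✓
  (2,6) → (φ(2),φ(6)) = (3,4) ∈ E(G2) ✓
  (3,4) → (φ(3),φ(4)) = (2,5) ∈ E(G2) ✓
  (4,5) → (φ(4),φ(5)) = (5,6) ∈ E(G2) ✓
  (4,6) → (φ(4),φ(6)) = (3,5) ∈ E(G2) ✓
  (5,6) → (φ(5),φ(6)) = (3,6) ∈ E(G2) ✓
All 10 edges of G1 map to edges of G2, and |E(G1)| = |E(G2)| = 10, so φ is a bijection on edges as well as vertices. Hence G1 ≅ G2.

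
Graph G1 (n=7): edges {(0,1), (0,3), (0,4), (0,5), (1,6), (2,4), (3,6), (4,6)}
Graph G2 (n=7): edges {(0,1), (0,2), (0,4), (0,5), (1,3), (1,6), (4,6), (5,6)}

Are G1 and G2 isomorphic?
Yes, isomorphic

The graphs are isomorphic.
One valid mapping φ: V(G1) → V(G2): 0→0, 1→4, 2→3, 3→5, 4→1, 5→2, 6→6

Verify φ preserves adjacency — for each edge of G1, its image is an edge of G2:
  (0,1) → (φ(0),φ(1)) = (0,4) ∈ E(G2) ✓
  (0,3) → (φ(0),φ(3)) = (0,5) ∈ E(G2) ✓
  (0,4) → (φ(0),φ(4)) = (0,1) ∈ E(G2) ✓
  (0,5) → (φ(0),φ(5)) = (0,2) ∈ E(G2) ✓
  (1,6) → (φ(1),φ(6)) = (4,6) ∈ E(G2) ✓
  (2,4) → (φ(2),φ(4)) = (1,3) ∈ E(G2) ✓
  (3,6) → (φ(3),φ(6)) = (5,6) ∈ E(G2) ✓
  (4,6) → (φ(4),φ(6)) = (1,6) ∈ E(G2) ✓
All 8 edges of G1 map to edges of G2, and |E(G1)| = |E(G2)| = 8, so φ is a bijection on edges as well as vertices. Hence G1 ≅ G2.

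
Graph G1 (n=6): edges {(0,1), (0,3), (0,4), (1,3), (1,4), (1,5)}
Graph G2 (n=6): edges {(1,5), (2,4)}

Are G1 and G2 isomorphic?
No, not isomorphic

The graphs are NOT isomorphic.

Connected components of G1: 2 component(s) with vertex sets [[2], [0, 1, 3, 4, 5]], sizes [1, 5].
Connected components of G2: 4 component(s) with vertex sets [[0], [3], [1, 5], [2, 4]], sizes [1, 1, 2, 2].
The number of connected components (and the multiset of component sizes) is an isomorphism invariant — an isomorphism maps each component of G1 bijectively onto a component of G2. Since G1 has 2 component(s) and G2 has 4, they cannot be isomorphic.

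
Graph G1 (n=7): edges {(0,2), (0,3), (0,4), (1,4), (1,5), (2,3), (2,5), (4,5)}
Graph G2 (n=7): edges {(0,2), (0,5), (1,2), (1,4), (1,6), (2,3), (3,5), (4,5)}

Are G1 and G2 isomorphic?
No, not isomorphic

The graphs are NOT isomorphic.

Counting triangles (3-cliques): G1 has 2, G2 has 0.
Triangle count is an isomorphism invariant, so differing triangle counts rule out isomorphism.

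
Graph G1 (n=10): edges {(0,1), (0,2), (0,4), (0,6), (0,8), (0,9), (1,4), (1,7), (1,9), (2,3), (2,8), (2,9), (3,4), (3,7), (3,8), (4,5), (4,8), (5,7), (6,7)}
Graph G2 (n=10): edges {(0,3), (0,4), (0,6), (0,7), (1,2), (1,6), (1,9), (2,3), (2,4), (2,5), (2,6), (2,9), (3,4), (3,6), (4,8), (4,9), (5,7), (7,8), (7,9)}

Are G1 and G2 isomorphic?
Yes, isomorphic

The graphs are isomorphic.
One valid mapping φ: V(G1) → V(G2): 0→2, 1→9, 2→6, 3→0, 4→4, 5→8, 6→5, 7→7, 8→3, 9→1

Verify φ preserves adjacency — for each edge of G1, its image is an edge of G2:
  (0,1) → (φ(0),φ(1)) = (2,9) ∈ E(G2) ✓
  (0,2) → (φ(0),φ(2)) = (2,6) ∈ E(G2) ✓
  (0,4) → (φ(0),φ(4)) = (2,4) ∈ E(G2) ✓
  (0,6) → (φ(0),φ(6)) = (2,5) ∈ E(G2) ✓
  (0,8) → (φ(0),φ(8)) = (2,3) ∈ E(G2) ✓
  (0,9) → (φ(0),φ(9)) = (1,2) ∈ E(G2) ✓
  (1,4) → (φ(1),φ(4)) = (4,9) ∈ E(G2) ✓
  (1,7) → (φ(1),φ(7)) = (7,9) ∈ E(G2) ✓
  (1,9) → (φ(1),φ(9)) = (1,9) ∈ E(G2) ✓
  (2,3) → (φ(2),φ(3)) = (0,6) ∈ E(G2) ✓
  (2,8) → (φ(2),φ(8)) = (3,6) ∈ E(G2) ✓
  (2,9) → (φ(2),φ(9)) = (1,6) ∈ E(G2) ✓
  (3,4) → (φ(3),φ(4)) = (0,4) ∈ E(G2) ✓
  (3,7) → (φ(3),φ(7)) = (0,7) ∈ E(G2) ✓
  (3,8) → (φ(3),φ(8)) = (0,3) ∈ E(G2) ✓
  (4,5) → (φ(4),φ(5)) = (4,8) ∈ E(G2) ✓
  (4,8) → (φ(4),φ(8)) = (3,4) ∈ E(G2) ✓
  (5,7) → (φ(5),φ(7)) = (7,8) ∈ E(G2) ✓
  (6,7) → (φ(6),φ(7)) = (5,7) ∈ E(G2) ✓
All 19 edges of G1 map to edges of G2, and |E(G1)| = |E(G2)| = 19, so φ is a bijection on edges as well as vertices. Hence G1 ≅ G2.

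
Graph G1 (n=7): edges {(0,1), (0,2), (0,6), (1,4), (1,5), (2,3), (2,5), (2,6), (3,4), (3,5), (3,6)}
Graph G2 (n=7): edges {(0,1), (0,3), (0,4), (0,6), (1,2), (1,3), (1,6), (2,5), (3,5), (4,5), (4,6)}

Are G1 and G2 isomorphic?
Yes, isomorphic

The graphs are isomorphic.
One valid mapping φ: V(G1) → V(G2): 0→4, 1→5, 2→0, 3→1, 4→2, 5→3, 6→6

Verify φ preserves adjacency — for each edge of G1, its image is an edge of G2:
  (0,1) → (φ(0),φ(1)) = (4,5) ∈ E(G2) ✓
  (0,2) → (φ(0),φ(2)) = (0,4) ∈ E(G2) ✓
  (0,6) → (φ(0),φ(6)) = (4,6) ∈ E(G2) ✓
  (1,4) → (φ(1),φ(4)) = (2,5) ∈ E(G2) ✓
  (1,5) → (φ(1),φ(5)) = (3,5) ∈ E(G2) ✓
  (2,3) → (φ(2),φ(3)) = (0,1) ∈ E(G2) ✓
  (2,5) → (φ(2),φ(5)) = (0,3) ∈ E(G2) ✓
  (2,6) → (φ(2),φ(6)) = (0,6) ∈ E(G2) ✓
  (3,4) → (φ(3),φ(4)) = (1,2) ∈ E(G2) ✓
  (3,5) → (φ(3),φ(5)) = (1,3) ∈ E(G2) ✓
  (3,6) → (φ(3),φ(6)) = (1,6) ∈ E(G2) ✓
All 11 edges of G1 map to edges of G2, and |E(G1)| = |E(G2)| = 11, so φ is a bijection on edges as well as vertices. Hence G1 ≅ G2.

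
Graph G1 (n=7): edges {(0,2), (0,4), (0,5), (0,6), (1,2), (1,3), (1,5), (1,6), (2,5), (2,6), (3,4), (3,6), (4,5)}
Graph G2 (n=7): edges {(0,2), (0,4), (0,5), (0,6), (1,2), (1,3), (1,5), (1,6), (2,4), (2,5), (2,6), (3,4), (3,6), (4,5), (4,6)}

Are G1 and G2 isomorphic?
No, not isomorphic

The graphs are NOT isomorphic.

Counting edges: G1 has 13 edge(s); G2 has 15 edge(s).
Edge count is an isomorphism invariant (a bijection on vertices induces a bijection on edges), so differing edge counts rule out isomorphism.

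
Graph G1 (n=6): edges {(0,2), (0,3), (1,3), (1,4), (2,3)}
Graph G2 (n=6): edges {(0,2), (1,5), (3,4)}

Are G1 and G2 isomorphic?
No, not isomorphic

The graphs are NOT isomorphic.

Connected components of G1: 2 component(s) with vertex sets [[5], [0, 1, 2, 3, 4]], sizes [1, 5].
Connected components of G2: 3 component(s) with vertex sets [[0, 2], [1, 5], [3, 4]], sizes [2, 2, 2].
The number of connected components (and the multiset of component sizes) is an isomorphism invariant — an isomorphism maps each component of G1 bijectively onto a component of G2. Since G1 has 2 component(s) and G2 has 3, they cannot be isomorphic.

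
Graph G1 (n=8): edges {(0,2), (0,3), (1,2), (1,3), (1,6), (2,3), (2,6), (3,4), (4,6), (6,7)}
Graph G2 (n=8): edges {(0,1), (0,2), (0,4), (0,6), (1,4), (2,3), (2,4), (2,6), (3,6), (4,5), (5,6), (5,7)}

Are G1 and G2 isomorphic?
No, not isomorphic

The graphs are NOT isomorphic.

Counting triangles (3-cliques): G1 has 3, G2 has 4.
Triangle count is an isomorphism invariant, so differing triangle counts rule out isomorphism.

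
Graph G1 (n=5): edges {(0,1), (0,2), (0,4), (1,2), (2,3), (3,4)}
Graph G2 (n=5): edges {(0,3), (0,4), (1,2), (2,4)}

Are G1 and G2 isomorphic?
No, not isomorphic

The graphs are NOT isomorphic.

Counting triangles (3-cliques): G1 has 1, G2 has 0.
Triangle count is an isomorphism invariant, so differing triangle counts rule out isomorphism.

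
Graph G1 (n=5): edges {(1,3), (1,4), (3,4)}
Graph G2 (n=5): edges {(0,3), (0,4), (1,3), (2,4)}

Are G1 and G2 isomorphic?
No, not isomorphic

The graphs are NOT isomorphic.

Counting triangles (3-cliques): G1 has 1, G2 has 0.
Triangle count is an isomorphism invariant, so differing triangle counts rule out isomorphism.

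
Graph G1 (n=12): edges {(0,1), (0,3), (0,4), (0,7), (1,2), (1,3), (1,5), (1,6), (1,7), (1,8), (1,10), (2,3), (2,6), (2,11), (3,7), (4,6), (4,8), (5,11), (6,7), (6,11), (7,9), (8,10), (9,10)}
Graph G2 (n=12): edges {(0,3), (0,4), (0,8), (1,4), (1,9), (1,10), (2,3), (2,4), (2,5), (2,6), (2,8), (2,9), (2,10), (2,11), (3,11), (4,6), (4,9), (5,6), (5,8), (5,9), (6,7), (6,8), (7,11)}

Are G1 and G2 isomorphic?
Yes, isomorphic

The graphs are isomorphic.
One valid mapping φ: V(G1) → V(G2): 0→8, 1→2, 2→9, 3→5, 4→0, 5→10, 6→4, 7→6, 8→3, 9→7, 10→11, 11→1

Verify φ preserves adjacency — for each edge of G1, its image is an edge of G2:
  (0,1) → (φ(0),φ(1)) = (2,8) ∈ E(G2) ✓
  (0,3) → (φ(0),φ(3)) = (5,8) ∈ E(G2) ✓
  (0,4) → (φ(0),φ(4)) = (0,8) ∈ E(G2) ✓
  (0,7) → (φ(0),φ(7)) = (6,8) ∈ E(G2) ✓
  (1,2) → (φ(1),φ(2)) = (2,9) ∈ E(G2) ✓
  (1,3) → (φ(1),φ(3)) = (2,5) ∈ E(G2) ✓
  (1,5) → (φ(1),φ(5)) = (2,10) ∈ E(G2) ✓
  (1,6) → (φ(1),φ(6)) = (2,4) ∈ E(G2) ✓
  (1,7) → (φ(1),φ(7)) = (2,6) ∈ E(G2) ✓
  (1,8) → (φ(1),φ(8)) = (2,3) ∈ E(G2) ✓
  (1,10) → (φ(1),φ(10)) = (2,11) ∈ E(G2) ✓
  (2,3) → (φ(2),φ(3)) = (5,9) ∈ E(G2) ✓
  (2,6) → (φ(2),φ(6)) = (4,9) ∈ E(G2) ✓
  (2,11) → (φ(2),φ(11)) = (1,9) ∈ E(G2) ✓
  (3,7) → (φ(3),φ(7)) = (5,6) ∈ E(G2) ✓
  (4,6) → (φ(4),φ(6)) = (0,4) ∈ E(G2) ✓
  (4,8) → (φ(4),φ(8)) = (0,3) ∈ E(G2) ✓
  (5,11) → (φ(5),φ(11)) = (1,10) ∈ E(G2) ✓
  (6,7) → (φ(6),φ(7)) = (4,6) ∈ E(G2) ✓
  (6,11) → (φ(6),φ(11)) = (1,4) ∈ E(G2) ✓
  (7,9) → (φ(7),φ(9)) = (6,7) ∈ E(G2) ✓
  (8,10) → (φ(8),φ(10)) = (3,11) ∈ E(G2) ✓
  (9,10) → (φ(9),φ(10)) = (7,11) ∈ E(G2) ✓
All 23 edges of G1 map to edges of G2, and |E(G1)| = |E(G2)| = 23, so φ is a bijection on edges as well as vertices. Hence G1 ≅ G2.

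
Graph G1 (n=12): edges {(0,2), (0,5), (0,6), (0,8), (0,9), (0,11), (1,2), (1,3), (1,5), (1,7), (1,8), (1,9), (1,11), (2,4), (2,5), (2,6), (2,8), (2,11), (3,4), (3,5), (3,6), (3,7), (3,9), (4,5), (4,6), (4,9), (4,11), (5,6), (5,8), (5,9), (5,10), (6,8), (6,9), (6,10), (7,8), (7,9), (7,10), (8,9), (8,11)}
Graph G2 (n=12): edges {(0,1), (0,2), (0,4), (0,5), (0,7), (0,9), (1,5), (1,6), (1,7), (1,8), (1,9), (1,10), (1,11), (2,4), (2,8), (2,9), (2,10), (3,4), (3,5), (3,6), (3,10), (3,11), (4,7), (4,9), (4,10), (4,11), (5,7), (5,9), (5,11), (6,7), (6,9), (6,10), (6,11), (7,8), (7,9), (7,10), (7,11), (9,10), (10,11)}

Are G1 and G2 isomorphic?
Yes, isomorphic

The graphs are isomorphic.
One valid mapping φ: V(G1) → V(G2): 0→6, 1→4, 2→11, 3→0, 4→5, 5→7, 6→1, 7→2, 8→10, 9→9, 10→8, 11→3

Verify φ preserves adjacency — for each edge of G1, its image is an edge of G2:
  (0,2) → (φ(0),φ(2)) = (6,11) ∈ E(G2) ✓
  (0,5) → (φ(0),φ(5)) = (6,7) ∈ E(G2) ✓
  (0,6) → (φ(0),φ(6)) = (1,6) ∈ E(G2) ✓
  (0,8) → (φ(0),φ(8)) = (6,10) ∈ E(G2) ✓
  (0,9) → (φ(0),φ(9)) = (6,9) ∈ E(G2) ✓
  (0,11) → (φ(0),φ(11)) = (3,6) ∈ E(G2) ✓
  (1,2) → (φ(1),φ(2)) = (4,11) ∈ E(G2) ✓
  (1,3) → (φ(1),φ(3)) = (0,4) ∈ E(G2) ✓
  (1,5) → (φ(1),φ(5)) = (4,7) ∈ E(G2) ✓
  (1,7) → (φ(1),φ(7)) = (2,4) ∈ E(G2) ✓
  (1,8) → (φ(1),φ(8)) = (4,10) ∈ E(G2) ✓
  (1,9) → (φ(1),φ(9)) = (4,9) ∈ E(G2) ✓
  (1,11) → (φ(1),φ(11)) = (3,4) ∈ E(G2) ✓
  (2,4) → (φ(2),φ(4)) = (5,11) ∈ E(G2) ✓
  (2,5) → (φ(2),φ(5)) = (7,11) ∈ E(G2) ✓
  (2,6) → (φ(2),φ(6)) = (1,11) ∈ E(G2) ✓
  (2,8) → (φ(2),φ(8)) = (10,11) ∈ E(G2) ✓
  (2,11) → (φ(2),φ(11)) = (3,11) ∈ E(G2) ✓
  (3,4) → (φ(3),φ(4)) = (0,5) ∈ E(G2) ✓
  (3,5) → (φ(3),φ(5)) = (0,7) ∈ E(G2) ✓
  (3,6) → (φ(3),φ(6)) = (0,1) ∈ E(G2) ✓
  (3,7) → (φ(3),φ(7)) = (0,2) ∈ E(G2) ✓
  (3,9) → (φ(3),φ(9)) = (0,9) ∈ E(G2) ✓
  (4,5) → (φ(4),φ(5)) = (5,7) ∈ E(G2) ✓
  (4,6) → (φ(4),φ(6)) = (1,5) ∈ E(G2) ✓
  (4,9) → (φ(4),φ(9)) = (5,9) ∈ E(G2) ✓
  (4,11) → (φ(4),φ(11)) = (3,5) ∈ E(G2) ✓
  (5,6) → (φ(5),φ(6)) = (1,7) ∈ E(G2) ✓
  (5,8) → (φ(5),φ(8)) = (7,10) ∈ E(G2) ✓
  (5,9) → (φ(5),φ(9)) = (7,9) ∈ E(G2) ✓
  (5,10) → (φ(5),φ(10)) = (7,8) ∈ E(G2) ✓
  (6,8) → (φ(6),φ(8)) = (1,10) ∈ E(G2) ✓
  (6,9) → (φ(6),φ(9)) = (1,9) ∈ E(G2) ✓
  (6,10) → (φ(6),φ(10)) = (1,8) ∈ E(G2) ✓
  (7,8) → (φ(7),φ(8)) = (2,10) ∈ E(G2) ✓
  (7,9) → (φ(7),φ(9)) = (2,9) ∈ E(G2) ✓
  (7,10) → (φ(7),φ(10)) = (2,8) ∈ E(G2) ✓
  (8,9) → (φ(8),φ(9)) = (9,10) ∈ E(G2) ✓
  (8,11) → (φ(8),φ(11)) = (3,10) ∈ E(G2) ✓
All 39 edges of G1 map to edges of G2, and |E(G1)| = |E(G2)| = 39, so φ is a bijection on edges as well as vertices. Hence G1 ≅ G2.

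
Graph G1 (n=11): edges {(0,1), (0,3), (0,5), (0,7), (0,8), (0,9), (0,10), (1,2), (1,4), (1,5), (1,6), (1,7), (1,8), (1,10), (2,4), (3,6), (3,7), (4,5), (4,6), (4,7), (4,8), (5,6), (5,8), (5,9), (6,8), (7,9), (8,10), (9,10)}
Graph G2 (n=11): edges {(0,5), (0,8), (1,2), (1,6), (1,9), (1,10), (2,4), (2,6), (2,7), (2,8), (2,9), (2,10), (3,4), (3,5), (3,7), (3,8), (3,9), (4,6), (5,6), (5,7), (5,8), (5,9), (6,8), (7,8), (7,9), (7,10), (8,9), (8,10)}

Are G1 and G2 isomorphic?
Yes, isomorphic

The graphs are isomorphic.
One valid mapping φ: V(G1) → V(G2): 0→2, 1→8, 2→0, 3→4, 4→5, 5→9, 6→3, 7→6, 8→7, 9→1, 10→10

Verify φ preserves adjacency — for each edge of G1, its image is an edge of G2:
  (0,1) → (φ(0),φ(1)) = (2,8) ∈ E(G2) ✓
  (0,3) → (φ(0),φ(3)) = (2,4) ∈ E(G2) ✓
  (0,5) → (φ(0),φ(5)) = (2,9) ∈ E(G2) ✓
  (0,7) → (φ(0),φ(7)) = (2,6) ∈ E(G2) ✓
  (0,8) → (φ(0),φ(8)) = (2,7) ∈ E(G2) ✓
  (0,9) → (φ(0),φ(9)) = (1,2) ∈ E(G2) ✓
  (0,10) → (φ(0),φ(10)) = (2,10) ∈ E(G2) ✓
  (1,2) → (φ(1),φ(2)) = (0,8) ∈ E(G2) ✓
  (1,4) → (φ(1),φ(4)) = (5,8) ∈ E(G2) ✓
  (1,5) → (φ(1),φ(5)) = (8,9) ∈ E(G2) ✓
  (1,6) → (φ(1),φ(6)) = (3,8) ∈ E(G2) ✓
  (1,7) → (φ(1),φ(7)) = (6,8) ∈ E(G2) ✓
  (1,8) → (φ(1),φ(8)) = (7,8) ∈ E(G2) ✓
  (1,10) → (φ(1),φ(10)) = (8,10) ∈ E(G2) ✓
  (2,4) → (φ(2),φ(4)) = (0,5) ∈ E(G2) ✓
  (3,6) → (φ(3),φ(6)) = (3,4) ∈ E(G2) ✓
  (3,7) → (φ(3),φ(7)) = (4,6) ∈ E(G2) ✓
  (4,5) → (φ(4),φ(5)) = (5,9) ∈ E(G2) ✓
  (4,6) → (φ(4),φ(6)) = (3,5) ∈ E(G2) ✓
  (4,7) → (φ(4),φ(7)) = (5,6) ∈ E(G2) ✓
  (4,8) → (φ(4),φ(8)) = (5,7) ∈ E(G2) ✓
  (5,6) → (φ(5),φ(6)) = (3,9) ∈ E(G2) ✓
  (5,8) → (φ(5),φ(8)) = (7,9) ∈ E(G2) ✓
  (5,9) → (φ(5),φ(9)) = (1,9) ∈ E(G2) ✓
  (6,8) → (φ(6),φ(8)) = (3,7) ∈ E(G2) ✓
  (7,9) → (φ(7),φ(9)) = (1,6) ∈ E(G2) ✓
  (8,10) → (φ(8),φ(10)) = (7,10) ∈ E(G2) ✓
  (9,10) → (φ(9),φ(10)) = (1,10) ∈ E(G2) ✓
All 28 edges of G1 map to edges of G2, and |E(G1)| = |E(G2)| = 28, so φ is a bijection on edges as well as vertices. Hence G1 ≅ G2.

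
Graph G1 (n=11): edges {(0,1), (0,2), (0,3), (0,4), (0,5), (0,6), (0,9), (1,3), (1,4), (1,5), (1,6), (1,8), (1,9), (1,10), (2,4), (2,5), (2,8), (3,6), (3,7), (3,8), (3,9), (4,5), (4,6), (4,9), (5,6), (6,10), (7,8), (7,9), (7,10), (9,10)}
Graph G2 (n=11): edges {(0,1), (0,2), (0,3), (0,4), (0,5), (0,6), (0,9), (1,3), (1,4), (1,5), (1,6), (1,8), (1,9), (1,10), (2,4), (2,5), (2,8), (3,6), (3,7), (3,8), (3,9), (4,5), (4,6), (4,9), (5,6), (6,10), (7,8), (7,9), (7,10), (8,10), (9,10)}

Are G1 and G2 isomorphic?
No, not isomorphic

The graphs are NOT isomorphic.

Counting edges: G1 has 30 edge(s); G2 has 31 edge(s).
Edge count is an isomorphism invariant (a bijection on vertices induces a bijection on edges), so differing edge counts rule out isomorphism.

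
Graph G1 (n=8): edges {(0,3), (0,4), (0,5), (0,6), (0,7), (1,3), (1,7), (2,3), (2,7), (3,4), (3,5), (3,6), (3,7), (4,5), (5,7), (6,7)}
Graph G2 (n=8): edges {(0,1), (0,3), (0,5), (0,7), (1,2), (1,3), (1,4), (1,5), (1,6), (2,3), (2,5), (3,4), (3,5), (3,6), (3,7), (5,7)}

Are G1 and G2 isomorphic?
Yes, isomorphic

The graphs are isomorphic.
One valid mapping φ: V(G1) → V(G2): 0→5, 1→6, 2→4, 3→3, 4→7, 5→0, 6→2, 7→1

Verify φ preserves adjacency — for each edge of G1, its image is an edge of G2:
  (0,3) → (φ(0),φ(3)) = (3,5) ∈ E(G2) ✓
  (0,4) → (φ(0),φ(4)) = (5,7) ∈ E(G2) ✓
  (0,5) → (φ(0),φ(5)) = (0,5) ∈ E(G2) ✓
  (0,6) → (φ(0),φ(6)) = (2,5) ∈ E(G2) ✓
  (0,7) → (φ(0),φ(7)) = (1,5) ∈ E(G2) ✓
  (1,3) → (φ(1),φ(3)) = (3,6) ∈ E(G2) ✓
  (1,7) → (φ(1),φ(7)) = (1,6) ∈ E(G2) ✓
  (2,3) → (φ(2),φ(3)) = (3,4) ∈ E(G2) ✓
  (2,7) → (φ(2),φ(7)) = (1,4) ∈ E(G2) ✓
  (3,4) → (φ(3),φ(4)) = (3,7) ∈ E(G2) ✓
  (3,5) → (φ(3),φ(5)) = (0,3) ∈ E(G2) ✓
  (3,6) → (φ(3),φ(6)) = (2,3) ∈ E(G2) ✓
  (3,7) → (φ(3),φ(7)) = (1,3) ∈ E(G2) ✓
  (4,5) → (φ(4),φ(5)) = (0,7) ∈ E(G2) ✓
  (5,7) → (φ(5),φ(7)) = (0,1) ∈ E(G2) ✓
  (6,7) → (φ(6),φ(7)) = (1,2) ∈ E(G2) ✓
All 16 edges of G1 map to edges of G2, and |E(G1)| = |E(G2)| = 16, so φ is a bijection on edges as well as vertices. Hence G1 ≅ G2.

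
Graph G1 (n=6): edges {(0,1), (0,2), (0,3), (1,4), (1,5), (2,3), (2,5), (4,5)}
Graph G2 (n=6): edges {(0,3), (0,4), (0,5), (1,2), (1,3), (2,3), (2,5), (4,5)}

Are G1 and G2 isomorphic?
Yes, isomorphic

The graphs are isomorphic.
One valid mapping φ: V(G1) → V(G2): 0→3, 1→0, 2→2, 3→1, 4→4, 5→5

Verify φ preserves adjacency — for each edge of G1, its image is an edge of G2:
  (0,1) → (φ(0),φ(1)) = (0,3) ∈ E(G2) ✓
  (0,2) → (φ(0),φ(2)) = (2,3) ∈ E(G2) ✓
  (0,3) → (φ(0),φ(3)) = (1,3) ∈ E(G2) ✓
  (1,4) → (φ(1),φ(4)) = (0,4) ∈ E(G2) ✓
  (1,5) → (φ(1),φ(5)) = (0,5) ∈ E(G2) ✓
  (2,3) → (φ(2),φ(3)) = (1,2) ∈ E(G2) ✓
  (2,5) → (φ(2),φ(5)) = (2,5) ∈ E(G2) ✓
  (4,5) → (φ(4),φ(5)) = (4,5) ∈ E(G2) ✓
All 8 edges of G1 map to edges of G2, and |E(G1)| = |E(G2)| = 8, so φ is a bijection on edges as well as vertices. Hence G1 ≅ G2.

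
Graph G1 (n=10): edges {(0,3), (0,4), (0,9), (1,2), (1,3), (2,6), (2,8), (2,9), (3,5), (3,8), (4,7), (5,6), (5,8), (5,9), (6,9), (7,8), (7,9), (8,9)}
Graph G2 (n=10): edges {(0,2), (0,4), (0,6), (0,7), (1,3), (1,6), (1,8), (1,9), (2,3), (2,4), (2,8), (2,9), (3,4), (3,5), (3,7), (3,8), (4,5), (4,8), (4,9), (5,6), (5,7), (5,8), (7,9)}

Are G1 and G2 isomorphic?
No, not isomorphic

The graphs are NOT isomorphic.

Counting triangles (3-cliques): G1 has 6, G2 has 11.
Triangle count is an isomorphism invariant, so differing triangle counts rule out isomorphism.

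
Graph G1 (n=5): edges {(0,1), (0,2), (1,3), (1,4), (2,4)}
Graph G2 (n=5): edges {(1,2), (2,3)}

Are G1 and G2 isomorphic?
No, not isomorphic

The graphs are NOT isomorphic.

Connected components of G1: 1 component(s) with vertex sets [[0, 1, 2, 3, 4]], sizes [5].
Connected components of G2: 3 component(s) with vertex sets [[0], [4], [1, 2, 3]], sizes [1, 1, 3].
The number of connected components (and the multiset of component sizes) is an isomorphism invariant — an isomorphism maps each component of G1 bijectively onto a component of G2. Since G1 has 1 component(s) and G2 has 3, they cannot be isomorphic.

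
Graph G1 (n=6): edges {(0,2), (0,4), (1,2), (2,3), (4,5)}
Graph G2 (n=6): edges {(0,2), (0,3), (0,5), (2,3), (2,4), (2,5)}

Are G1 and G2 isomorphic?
No, not isomorphic

The graphs are NOT isomorphic.

Degrees in G1: deg(0)=2, deg(1)=1, deg(2)=3, deg(3)=1, deg(4)=2, deg(5)=1.
Sorted degree sequence of G1: [3, 2, 2, 1, 1, 1].
Degrees in G2: deg(0)=3, deg(1)=0, deg(2)=4, deg(3)=2, deg(4)=1, deg(5)=2.
Sorted degree sequence of G2: [4, 3, 2, 2, 1, 0].
The (sorted) degree sequence is an isomorphism invariant, so since G1 and G2 have different degree sequences they cannot be isomorphic.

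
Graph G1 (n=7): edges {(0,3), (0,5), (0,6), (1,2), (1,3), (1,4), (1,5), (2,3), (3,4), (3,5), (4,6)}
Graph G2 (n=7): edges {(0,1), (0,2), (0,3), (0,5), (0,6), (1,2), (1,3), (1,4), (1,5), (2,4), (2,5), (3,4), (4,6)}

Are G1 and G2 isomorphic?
No, not isomorphic

The graphs are NOT isomorphic.

Counting triangles (3-cliques): G1 has 4, G2 has 7.
Triangle count is an isomorphism invariant, so differing triangle counts rule out isomorphism.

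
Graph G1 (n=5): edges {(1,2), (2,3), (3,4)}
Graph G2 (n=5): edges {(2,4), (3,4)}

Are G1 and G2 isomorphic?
No, not isomorphic

The graphs are NOT isomorphic.

Degrees in G1: deg(0)=0, deg(1)=1, deg(2)=2, deg(3)=2, deg(4)=1.
Sorted degree sequence of G1: [2, 2, 1, 1, 0].
Degrees in G2: deg(0)=0, deg(1)=0, deg(2)=1, deg(3)=1, deg(4)=2.
Sorted degree sequence of G2: [2, 1, 1, 0, 0].
The (sorted) degree sequence is an isomorphism invariant, so since G1 and G2 have different degree sequences they cannot be isomorphic.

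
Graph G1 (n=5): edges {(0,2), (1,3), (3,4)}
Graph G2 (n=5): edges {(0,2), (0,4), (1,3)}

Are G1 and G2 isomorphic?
Yes, isomorphic

The graphs are isomorphic.
One valid mapping φ: V(G1) → V(G2): 0→1, 1→4, 2→3, 3→0, 4→2

Verify φ preserves adjacency — for each edge of G1, its image is an edge of G2:
  (0,2) → (φ(0),φ(2)) = (1,3) ∈ E(G2) ✓
  (1,3) → (φ(1),φ(3)) = (0,4) ∈ E(G2) ✓
  (3,4) → (φ(3),φ(4)) = (0,2) ∈ E(G2) ✓
All 3 edges of G1 map to edges of G2, and |E(G1)| = |E(G2)| = 3, so φ is a bijection on edges as well as vertices. Hence G1 ≅ G2.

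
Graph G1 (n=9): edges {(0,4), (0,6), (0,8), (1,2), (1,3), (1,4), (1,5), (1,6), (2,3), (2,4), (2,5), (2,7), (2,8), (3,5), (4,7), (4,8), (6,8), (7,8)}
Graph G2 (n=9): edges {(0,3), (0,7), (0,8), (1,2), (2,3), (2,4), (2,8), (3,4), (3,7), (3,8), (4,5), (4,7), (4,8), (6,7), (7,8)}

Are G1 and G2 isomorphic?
No, not isomorphic

The graphs are NOT isomorphic.

Degrees in G1: deg(0)=3, deg(1)=5, deg(2)=6, deg(3)=3, deg(4)=5, deg(5)=3, deg(6)=3, deg(7)=3, deg(8)=5.
Sorted degree sequence of G1: [6, 5, 5, 5, 3, 3, 3, 3, 3].
Degrees in G2: deg(0)=3, deg(1)=1, deg(2)=4, deg(3)=5, deg(4)=5, deg(5)=1, deg(6)=1, deg(7)=5, deg(8)=5.
Sorted degree sequence of G2: [5, 5, 5, 5, 4, 3, 1, 1, 1].
The (sorted) degree sequence is an isomorphism invariant, so since G1 and G2 have different degree sequences they cannot be isomorphic.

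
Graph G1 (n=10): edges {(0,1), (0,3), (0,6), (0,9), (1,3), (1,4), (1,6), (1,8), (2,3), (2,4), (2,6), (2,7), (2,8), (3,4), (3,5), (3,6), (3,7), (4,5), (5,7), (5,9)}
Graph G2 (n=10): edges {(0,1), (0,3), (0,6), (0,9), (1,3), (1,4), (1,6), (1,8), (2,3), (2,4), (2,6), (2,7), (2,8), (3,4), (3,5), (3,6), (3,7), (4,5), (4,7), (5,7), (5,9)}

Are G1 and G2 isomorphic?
No, not isomorphic

The graphs are NOT isomorphic.

Counting edges: G1 has 20 edge(s); G2 has 21 edge(s).
Edge count is an isomorphism invariant (a bijection on vertices induces a bijection on edges), so differing edge counts rule out isomorphism.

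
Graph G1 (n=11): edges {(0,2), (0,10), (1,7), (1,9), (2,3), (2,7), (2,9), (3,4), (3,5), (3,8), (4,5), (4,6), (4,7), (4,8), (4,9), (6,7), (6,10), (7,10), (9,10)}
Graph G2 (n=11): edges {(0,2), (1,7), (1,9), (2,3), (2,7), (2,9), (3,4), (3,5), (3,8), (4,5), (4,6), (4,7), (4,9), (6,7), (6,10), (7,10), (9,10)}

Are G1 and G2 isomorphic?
No, not isomorphic

The graphs are NOT isomorphic.

Counting edges: G1 has 19 edge(s); G2 has 17 edge(s).
Edge count is an isomorphism invariant (a bijection on vertices induces a bijection on edges), so differing edge counts rule out isomorphism.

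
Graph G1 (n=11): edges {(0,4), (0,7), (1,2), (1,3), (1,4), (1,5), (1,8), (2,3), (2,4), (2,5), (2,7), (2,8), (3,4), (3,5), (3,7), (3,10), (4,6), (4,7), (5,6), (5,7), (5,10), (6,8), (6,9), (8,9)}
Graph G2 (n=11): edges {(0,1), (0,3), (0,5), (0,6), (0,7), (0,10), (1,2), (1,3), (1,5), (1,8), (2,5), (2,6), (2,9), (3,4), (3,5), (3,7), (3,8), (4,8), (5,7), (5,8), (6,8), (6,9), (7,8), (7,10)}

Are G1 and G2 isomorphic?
Yes, isomorphic

The graphs are isomorphic.
One valid mapping φ: V(G1) → V(G2): 0→10, 1→1, 2→5, 3→3, 4→0, 5→8, 6→6, 7→7, 8→2, 9→9, 10→4

Verify φ preserves adjacency — for each edge of G1, its image is an edge of G2:
  (0,4) → (φ(0),φ(4)) = (0,10) ∈ E(G2) ✓
  (0,7) → (φ(0),φ(7)) = (7,10) ∈ E(G2) ✓
  (1,2) → (φ(1),φ(2)) = (1,5) ∈ E(G2) ✓
  (1,3) → (φ(1),φ(3)) = (1,3) ∈ E(G2) ✓
  (1,4) → (φ(1),φ(4)) = (0,1) ∈ E(G2) ✓
  (1,5) → (φ(1),φ(5)) = (1,8) ∈ E(G2) ✓
  (1,8) → (φ(1),φ(8)) = (1,2) ∈ E(G2) ✓
  (2,3) → (φ(2),φ(3)) = (3,5) ∈ E(G2) ✓
  (2,4) → (φ(2),φ(4)) = (0,5) ∈ E(G2) ✓
  (2,5) → (φ(2),φ(5)) = (5,8) ∈ E(G2) ✓
  (2,7) → (φ(2),φ(7)) = (5,7) ∈ E(G2) ✓
  (2,8) → (φ(2),φ(8)) = (2,5) ∈ E(G2) ✓
  (3,4) → (φ(3),φ(4)) = (0,3) ∈ E(G2) ✓
  (3,5) → (φ(3),φ(5)) = (3,8) ∈ E(G2) ✓
  (3,7) → (φ(3),φ(7)) = (3,7) ∈ E(G2) ✓
  (3,10) → (φ(3),φ(10)) = (3,4) ∈ E(G2) ✓
  (4,6) → (φ(4),φ(6)) = (0,6) ∈ E(G2) ✓
  (4,7) → (φ(4),φ(7)) = (0,7) ∈ E(G2) ✓
  (5,6) → (φ(5),φ(6)) = (6,8) ∈ E(G2) ✓
  (5,7) → (φ(5),φ(7)) = (7,8) ∈ E(G2) ✓
  (5,10) → (φ(5),φ(10)) = (4,8) ∈ E(G2) ✓
  (6,8) → (φ(6),φ(8)) = (2,6) ∈ E(G2) ✓
  (6,9) → (φ(6),φ(9)) = (6,9) ∈ E(G2) ✓
  (8,9) → (φ(8),φ(9)) = (2,9) ∈ E(G2) ✓
All 24 edges of G1 map to edges of G2, and |E(G1)| = |E(G2)| = 24, so φ is a bijection on edges as well as vertices. Hence G1 ≅ G2.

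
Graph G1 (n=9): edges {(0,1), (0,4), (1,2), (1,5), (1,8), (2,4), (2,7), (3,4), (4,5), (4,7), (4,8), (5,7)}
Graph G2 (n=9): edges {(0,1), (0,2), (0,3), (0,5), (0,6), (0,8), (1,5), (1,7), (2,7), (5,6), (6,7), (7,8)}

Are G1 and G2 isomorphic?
Yes, isomorphic

The graphs are isomorphic.
One valid mapping φ: V(G1) → V(G2): 0→2, 1→7, 2→1, 3→3, 4→0, 5→6, 6→4, 7→5, 8→8

Verify φ preserves adjacency — for each edge of G1, its image is an edge of G2:
  (0,1) → (φ(0),φ(1)) = (2,7) ∈ E(G2) ✓
  (0,4) → (φ(0),φ(4)) = (0,2) ∈ E(G2) ✓
  (1,2) → (φ(1),φ(2)) = (1,7) ∈ E(G2) ✓
  (1,5) → (φ(1),φ(5)) = (6,7) ∈ E(G2) ✓
  (1,8) → (φ(1),φ(8)) = (7,8) ∈ E(G2) ✓
  (2,4) → (φ(2),φ(4)) = (0,1) ∈ E(G2) ✓
  (2,7) → (φ(2),φ(7)) = (1,5) ∈ E(G2) ✓
  (3,4) → (φ(3),φ(4)) = (0,3) ∈ E(G2) ✓
  (4,5) → (φ(4),φ(5)) = (0,6) ∈ E(G2) ✓
  (4,7) → (φ(4),φ(7)) = (0,5) ∈ E(G2) ✓
  (4,8) → (φ(4),φ(8)) = (0,8) ∈ E(G2) ✓
  (5,7) → (φ(5),φ(7)) = (5,6) ∈ E(G2) ✓
All 12 edges of G1 map to edges of G2, and |E(G1)| = |E(G2)| = 12, so φ is a bijection on edges as well as vertices. Hence G1 ≅ G2.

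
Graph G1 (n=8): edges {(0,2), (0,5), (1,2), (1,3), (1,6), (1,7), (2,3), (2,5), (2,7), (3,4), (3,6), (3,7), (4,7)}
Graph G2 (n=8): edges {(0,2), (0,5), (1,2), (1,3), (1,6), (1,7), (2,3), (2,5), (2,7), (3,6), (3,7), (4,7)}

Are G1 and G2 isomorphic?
No, not isomorphic

The graphs are NOT isomorphic.

Counting edges: G1 has 13 edge(s); G2 has 12 edge(s).
Edge count is an isomorphism invariant (a bijection on vertices induces a bijection on edges), so differing edge counts rule out isomorphism.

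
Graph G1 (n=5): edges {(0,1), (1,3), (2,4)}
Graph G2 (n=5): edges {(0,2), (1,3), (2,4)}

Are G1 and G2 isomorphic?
Yes, isomorphic

The graphs are isomorphic.
One valid mapping φ: V(G1) → V(G2): 0→4, 1→2, 2→3, 3→0, 4→1

Verify φ preserves adjacency — for each edge of G1, its image is an edge of G2:
  (0,1) → (φ(0),φ(1)) = (2,4) ∈ E(G2) ✓
  (1,3) → (φ(1),φ(3)) = (0,2) ∈ E(G2) ✓
  (2,4) → (φ(2),φ(4)) = (1,3) ∈ E(G2) ✓
All 3 edges of G1 map to edges of G2, and |E(G1)| = |E(G2)| = 3, so φ is a bijection on edges as well as vertices. Hence G1 ≅ G2.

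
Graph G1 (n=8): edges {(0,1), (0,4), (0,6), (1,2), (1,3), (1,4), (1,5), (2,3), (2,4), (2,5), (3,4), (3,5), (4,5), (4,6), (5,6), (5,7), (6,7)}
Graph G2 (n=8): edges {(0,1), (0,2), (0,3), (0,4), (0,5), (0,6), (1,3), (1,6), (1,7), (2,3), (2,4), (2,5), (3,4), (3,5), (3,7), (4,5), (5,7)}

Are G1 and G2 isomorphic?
Yes, isomorphic

The graphs are isomorphic.
One valid mapping φ: V(G1) → V(G2): 0→7, 1→5, 2→2, 3→4, 4→3, 5→0, 6→1, 7→6

Verify φ preserves adjacency — for each edge of G1, its image is an edge of G2:
  (0,1) → (φ(0),φ(1)) = (5,7) ∈ E(G2) ✓
  (0,4) → (φ(0),φ(4)) = (3,7) ∈ E(G2) ✓
  (0,6) → (φ(0),φ(6)) = (1,7) ∈ E(G2) ✓
  (1,2) → (φ(1),φ(2)) = (2,5) ∈ E(G2) ✓
  (1,3) → (φ(1),φ(3)) = (4,5) ∈ E(G2) ✓
  (1,4) → (φ(1),φ(4)) = (3,5) ∈ E(G2) ✓
  (1,5) → (φ(1),φ(5)) = (0,5) ∈ E(G2) ✓
  (2,3) → (φ(2),φ(3)) = (2,4) ∈ E(G2) ✓
  (2,4) → (φ(2),φ(4)) = (2,3) ∈ E(G2) ✓
  (2,5) → (φ(2),φ(5)) = (0,2) ∈ E(G2) ✓
  (3,4) → (φ(3),φ(4)) = (3,4) ∈ E(G2) ✓
  (3,5) → (φ(3),φ(5)) = (0,4) ∈ E(G2) ✓
  (4,5) → (φ(4),φ(5)) = (0,3) ∈ E(G2) ✓
  (4,6) → (φ(4),φ(6)) = (1,3) ∈ E(G2) ✓
  (5,6) → (φ(5),φ(6)) = (0,1) ∈ E(G2) ✓
  (5,7) → (φ(5),φ(7)) = (0,6) ∈ E(G2) ✓
  (6,7) → (φ(6),φ(7)) = (1,6) ∈ E(G2) ✓
All 17 edges of G1 map to edges of G2, and |E(G1)| = |E(G2)| = 17, so φ is a bijection on edges as well as vertices. Hence G1 ≅ G2.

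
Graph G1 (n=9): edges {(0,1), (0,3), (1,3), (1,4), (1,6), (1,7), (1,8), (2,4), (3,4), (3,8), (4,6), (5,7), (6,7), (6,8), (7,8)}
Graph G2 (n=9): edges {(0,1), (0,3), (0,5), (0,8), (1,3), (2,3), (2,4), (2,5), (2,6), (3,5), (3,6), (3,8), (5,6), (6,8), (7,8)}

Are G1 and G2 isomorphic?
Yes, isomorphic

The graphs are isomorphic.
One valid mapping φ: V(G1) → V(G2): 0→1, 1→3, 2→7, 3→0, 4→8, 5→4, 6→6, 7→2, 8→5

Verify φ preserves adjacency — for each edge of G1, its image is an edge of G2:
  (0,1) → (φ(0),φ(1)) = (1,3) ∈ E(G2) ✓
  (0,3) → (φ(0),φ(3)) = (0,1) ∈ E(G2) ✓
  (1,3) → (φ(1),φ(3)) = (0,3) ∈ E(G2) ✓
  (1,4) → (φ(1),φ(4)) = (3,8) ∈ E(G2) ✓
  (1,6) → (φ(1),φ(6)) = (3,6) ∈ E(G2) ✓
  (1,7) → (φ(1),φ(7)) = (2,3) ∈ E(G2) ✓
  (1,8) → (φ(1),φ(8)) = (3,5) ∈ E(G2) ✓
  (2,4) → (φ(2),φ(4)) = (7,8) ∈ E(G2) ✓
  (3,4) → (φ(3),φ(4)) = (0,8) ∈ E(G2) ✓
  (3,8) → (φ(3),φ(8)) = (0,5) ∈ E(G2) ✓
  (4,6) → (φ(4),φ(6)) = (6,8) ∈ E(G2) ✓
  (5,7) → (φ(5),φ(7)) = (2,4) ∈ E(G2) ✓
  (6,7) → (φ(6),φ(7)) = (2,6) ∈ E(G2) ✓
  (6,8) → (φ(6),φ(8)) = (5,6) ∈ E(G2) ✓
  (7,8) → (φ(7),φ(8)) = (2,5) ∈ E(G2) ✓
All 15 edges of G1 map to edges of G2, and |E(G1)| = |E(G2)| = 15, so φ is a bijection on edges as well as vertices. Hence G1 ≅ G2.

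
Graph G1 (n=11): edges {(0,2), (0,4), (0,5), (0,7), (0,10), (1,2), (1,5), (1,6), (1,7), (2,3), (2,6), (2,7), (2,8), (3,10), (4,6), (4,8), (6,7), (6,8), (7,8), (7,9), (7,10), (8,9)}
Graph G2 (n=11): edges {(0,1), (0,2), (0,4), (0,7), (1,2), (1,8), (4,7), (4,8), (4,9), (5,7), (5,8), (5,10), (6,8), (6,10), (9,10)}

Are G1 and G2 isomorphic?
No, not isomorphic

The graphs are NOT isomorphic.

Connected components of G1: 1 component(s) with vertex sets [[0, 1, 2, 3, 4, 5, 6, 7, 8, 9, 10]], sizes [11].
Connected components of G2: 2 component(s) with vertex sets [[3], [0, 1, 2, 4, 5, 6, 7, 8, 9, 10]], sizes [1, 10].
The number of connected components (and the multiset of component sizes) is an isomorphism invariant — an isomorphism maps each component of G1 bijectively onto a component of G2. Since G1 has 1 component(s) and G2 has 2, they cannot be isomorphic.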